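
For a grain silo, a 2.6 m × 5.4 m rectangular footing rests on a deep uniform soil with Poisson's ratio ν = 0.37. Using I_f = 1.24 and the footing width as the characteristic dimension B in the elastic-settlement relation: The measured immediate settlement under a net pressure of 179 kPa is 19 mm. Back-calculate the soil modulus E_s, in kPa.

S_e = q·B·(1−ν²)/E_s · I_f  ⇒  E_s = q·B·(1−ν²)·I_f / S_e.
E_s = 179 × 2.6 × 0.8631 × 1.24 / 0.019 = 26220 kPa

E_s ≈ 26200 kPa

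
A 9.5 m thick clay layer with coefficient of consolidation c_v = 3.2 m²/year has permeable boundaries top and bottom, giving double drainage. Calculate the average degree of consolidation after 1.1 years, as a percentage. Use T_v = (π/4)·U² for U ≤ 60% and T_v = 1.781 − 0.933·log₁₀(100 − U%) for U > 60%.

U ≈ 44.6 %

Drainage path length: H_d = H/2 = 4.75 m (double drainage).
T_v = c_v·t/H_d² = 3.2×1.1/4.75² = 0.15601.
T_v = 0.15601 corresponds to the U ≤ 60% branch:
U = √(4T_v/π) = 0.4457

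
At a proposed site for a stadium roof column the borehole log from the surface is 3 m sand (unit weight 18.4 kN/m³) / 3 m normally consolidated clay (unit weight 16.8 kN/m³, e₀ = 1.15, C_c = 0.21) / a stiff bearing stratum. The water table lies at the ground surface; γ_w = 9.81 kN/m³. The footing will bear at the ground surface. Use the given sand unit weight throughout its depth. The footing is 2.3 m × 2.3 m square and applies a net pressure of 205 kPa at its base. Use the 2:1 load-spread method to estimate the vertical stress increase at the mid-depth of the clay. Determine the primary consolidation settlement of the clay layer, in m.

Mid-depth of clay below the ground surface: z = 3 + 3/2 = 4.5 m.
Total vertical stress at mid-clay: σ_v = 18.4×3 + 16.8×1.5 = 80.4 kPa.
Pore pressure: u = 9.81×(4.5 − 0) = 44.145 kPa.
Initial effective stress: σ'_0 = σ_v − u = 80.4 − 44.145 = 36.255 kPa.
Stress increase at mid-clay by the 2:1 spreading method:
Δσ = qBL/((B+z)(L+z)) = 205×2.3×2.3/((2.3+4.5)(2.3+4.5)) = 23.453 kPa
Final effective stress: σ'_f = σ'_0 + Δσ = 36.255 + 23.453 = 59.708 kPa.
Normally consolidated clay, so the full stress increment lies on the virgin compression line:
S_c = C_c·H/(1+e₀)·log₁₀(σ'_f/σ'_0) = 0.21×3/(1+1.15)×log₁₀(59.708/36.255)
    = 0.29302 × 0.21666 = 0.06349 m

S_c ≈ 0.0635 m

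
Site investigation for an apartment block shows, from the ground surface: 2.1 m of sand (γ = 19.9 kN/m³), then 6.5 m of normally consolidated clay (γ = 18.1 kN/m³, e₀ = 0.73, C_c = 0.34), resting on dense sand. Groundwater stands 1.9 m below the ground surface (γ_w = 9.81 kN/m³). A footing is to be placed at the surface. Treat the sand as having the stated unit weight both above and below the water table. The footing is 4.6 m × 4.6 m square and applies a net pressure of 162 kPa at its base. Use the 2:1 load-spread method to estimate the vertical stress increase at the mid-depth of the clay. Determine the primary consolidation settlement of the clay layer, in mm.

Mid-depth of clay below the ground surface: z = 2.1 + 6.5/2 = 5.35 m.
Total vertical stress at mid-clay: σ_v = 19.9×2.1 + 18.1×3.25 = 100.62 kPa.
Pore pressure: u = 9.81×(5.35 − 1.9) = 33.845 kPa.
Initial effective stress: σ'_0 = σ_v − u = 100.62 − 33.845 = 66.775 kPa.
Stress increase at mid-clay by the 2:1 spreading method:
Δσ = qBL/((B+z)(L+z)) = 162×4.6×4.6/((4.6+5.35)(4.6+5.35)) = 34.625 kPa
Final effective stress: σ'_f = σ'_0 + Δσ = 66.775 + 34.625 = 101.4 kPa.
Normally consolidated clay, so the full stress increment lies on the virgin compression line:
S_c = C_c·H/(1+e₀)·log₁₀(σ'_f/σ'_0) = 0.34×6.5/(1+0.73)×log₁₀(101.4/66.775)
    = 1.2775 × 0.18142 = 0.2318 m

S_c ≈ 232 mm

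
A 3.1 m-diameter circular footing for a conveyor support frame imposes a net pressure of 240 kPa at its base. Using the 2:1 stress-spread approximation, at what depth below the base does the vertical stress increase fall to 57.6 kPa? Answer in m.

2:1 spreading — at depth z the loaded area has grown by z in each plan dimension:
qD²/(D+z)² = Δσ_z ⇒ z = D(√(q/Δσ_z) − 1) = 3.1×(√(240/57.6) − 1) = 3.228 m

z ≈ 3.23 m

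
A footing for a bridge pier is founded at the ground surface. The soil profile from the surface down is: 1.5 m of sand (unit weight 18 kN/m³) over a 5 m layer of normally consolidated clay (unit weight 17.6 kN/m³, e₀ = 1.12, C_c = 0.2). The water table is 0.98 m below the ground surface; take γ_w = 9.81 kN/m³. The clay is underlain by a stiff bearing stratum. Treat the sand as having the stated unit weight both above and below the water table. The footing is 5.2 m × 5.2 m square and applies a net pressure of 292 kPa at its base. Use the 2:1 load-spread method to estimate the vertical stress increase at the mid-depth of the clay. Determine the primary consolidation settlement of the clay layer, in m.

Mid-depth of clay below the ground surface: z = 1.5 + 5/2 = 4 m.
Total vertical stress at mid-clay: σ_v = 18×1.5 + 17.6×2.5 = 71 kPa.
Pore pressure: u = 9.81×(4 − 0.98) = 29.626 kPa.
Initial effective stress: σ'_0 = σ_v − u = 71 − 29.626 = 41.374 kPa.
Stress increase at mid-clay by the 2:1 spreading method:
Δσ = qBL/((B+z)(L+z)) = 292×5.2×5.2/((5.2+4)(5.2+4)) = 93.285 kPa
Final effective stress: σ'_f = σ'_0 + Δσ = 41.374 + 93.285 = 134.66 kPa.
Normally consolidated clay, so the full stress increment lies on the virgin compression line:
S_c = C_c·H/(1+e₀)·log₁₀(σ'_f/σ'_0) = 0.2×5/(1+1.12)×log₁₀(134.66/41.374)
    = 0.4717 × 0.51251 = 0.2418 m

S_c ≈ 0.242 m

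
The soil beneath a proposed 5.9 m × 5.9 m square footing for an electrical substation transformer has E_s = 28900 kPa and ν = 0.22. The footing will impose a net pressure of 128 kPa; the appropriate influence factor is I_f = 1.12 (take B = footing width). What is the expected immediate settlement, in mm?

Immediate (elastic) settlement: S_e = q·B·(1−ν²)/E_s · I_f.
S_e = 128 × 5.9 × (1 − 0.22²) / 28900 × 1.12
    = 128 × 5.9 × 0.9516 / 28900 × 1.12
    = 0.02785 m = 27.85 mm

S_e ≈ 27.9 mm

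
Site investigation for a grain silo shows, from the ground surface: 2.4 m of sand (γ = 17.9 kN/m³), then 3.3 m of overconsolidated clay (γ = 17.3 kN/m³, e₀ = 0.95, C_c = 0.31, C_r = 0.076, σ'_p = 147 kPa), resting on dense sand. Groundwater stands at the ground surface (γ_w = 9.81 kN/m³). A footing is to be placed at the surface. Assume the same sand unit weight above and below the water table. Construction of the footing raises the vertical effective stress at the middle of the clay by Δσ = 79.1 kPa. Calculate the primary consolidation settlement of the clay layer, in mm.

S_c ≈ 69.8 mm

Mid-depth of clay below the ground surface: z = 2.4 + 3.3/2 = 4.05 m.
Total vertical stress at mid-clay: σ_v = 17.9×2.4 + 17.3×1.65 = 71.505 kPa.
Pore pressure: u = 9.81×(4.05 − 0) = 39.73 kPa.
Initial effective stress: σ'_0 = σ_v − u = 71.505 − 39.73 = 31.775 kPa.
Final effective stress: σ'_f = 31.775 + 79.1 = 110.88 kPa.
σ'_f = 110.88 ≤ σ'_p = 147 kPa, so the clay remains overconsolidated and only the recompression index applies:
S_c = C_r·H/(1+e₀)·log₁₀(σ'_f/σ'_0) = 0.076×3.3/1.95×log₁₀(110.88/31.775)
    = 0.12861 × 0.54277 = 0.06981 m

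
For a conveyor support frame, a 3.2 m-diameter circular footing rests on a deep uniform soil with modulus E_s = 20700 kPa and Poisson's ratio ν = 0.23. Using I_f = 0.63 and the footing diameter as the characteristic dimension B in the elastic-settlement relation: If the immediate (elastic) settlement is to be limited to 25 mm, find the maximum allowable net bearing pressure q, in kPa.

q ≈ 271 kPa

S_e = q·B·(1−ν²)/E_s · I_f  ⇒  q = S_e·E_s / (B·(1−ν²)·I_f).
q = 0.025 × 20700 / (3.2 × 0.9471 × 0.63) = 271 kPa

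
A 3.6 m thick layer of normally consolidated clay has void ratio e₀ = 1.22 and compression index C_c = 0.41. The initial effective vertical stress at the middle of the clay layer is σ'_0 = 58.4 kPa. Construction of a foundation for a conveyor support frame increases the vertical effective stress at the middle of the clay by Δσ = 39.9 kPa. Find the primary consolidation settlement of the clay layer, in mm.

Final effective stress: σ'_f = σ'_0 + Δσ = 58.4 + 39.9 = 98.3 kPa.
Normally consolidated clay, so the full stress increment lies on the virgin compression line:
S_c = C_c·H/(1+e₀)·log₁₀(σ'_f/σ'_0) = 0.41×3.6/(1+1.22)×log₁₀(98.3/58.4)
    = 0.66486 × 0.22614 = 0.1504 m

S_c ≈ 150 mm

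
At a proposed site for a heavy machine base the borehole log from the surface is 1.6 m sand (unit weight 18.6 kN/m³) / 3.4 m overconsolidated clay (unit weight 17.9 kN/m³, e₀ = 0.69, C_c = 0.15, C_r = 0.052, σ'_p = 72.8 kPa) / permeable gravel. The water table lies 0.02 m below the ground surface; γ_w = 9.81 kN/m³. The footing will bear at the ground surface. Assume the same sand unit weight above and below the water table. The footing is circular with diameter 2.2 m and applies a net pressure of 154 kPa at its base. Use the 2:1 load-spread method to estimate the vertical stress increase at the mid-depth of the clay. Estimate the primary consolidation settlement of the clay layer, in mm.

Mid-depth of clay below the ground surface: z = 1.6 + 3.4/2 = 3.3 m.
Total vertical stress at mid-clay: σ_v = 18.6×1.6 + 17.9×1.7 = 60.19 kPa.
Pore pressure: u = 9.81×(3.3 − 0.02) = 32.177 kPa.
Initial effective stress: σ'_0 = σ_v − u = 60.19 − 32.177 = 28.013 kPa.
Stress increase at mid-clay by the 2:1 spreading method:
Δσ ≈ qD²/(D+z)² = 154×2.2²/(2.2+3.3)² = 24.64 kPa
Final effective stress: σ'_f = 28.013 + 24.64 = 52.653 kPa.
σ'_f = 52.653 ≤ σ'_p = 72.8 kPa, so the clay remains overconsolidated and only the recompression index applies:
S_c = C_r·H/(1+e₀)·log₁₀(σ'_f/σ'_0) = 0.052×3.4/1.69×log₁₀(52.653/28.013)
    = 0.10461 × 0.27406 = 0.02867 m

S_c ≈ 28.7 mm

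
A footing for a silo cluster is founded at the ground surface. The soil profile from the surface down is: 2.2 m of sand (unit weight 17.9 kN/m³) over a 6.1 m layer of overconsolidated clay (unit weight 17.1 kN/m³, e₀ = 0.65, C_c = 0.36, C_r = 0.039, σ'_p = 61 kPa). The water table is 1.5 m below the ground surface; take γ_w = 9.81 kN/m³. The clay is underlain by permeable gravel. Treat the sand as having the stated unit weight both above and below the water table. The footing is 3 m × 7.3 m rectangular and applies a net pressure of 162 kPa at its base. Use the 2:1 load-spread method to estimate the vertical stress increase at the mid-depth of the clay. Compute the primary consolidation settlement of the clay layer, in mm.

S_c ≈ 225 mm

Mid-depth of clay below the ground surface: z = 2.2 + 6.1/2 = 5.25 m.
Total vertical stress at mid-clay: σ_v = 17.9×2.2 + 17.1×3.05 = 91.535 kPa.
Pore pressure: u = 9.81×(5.25 − 1.5) = 36.788 kPa.
Initial effective stress: σ'_0 = σ_v − u = 91.535 − 36.788 = 54.747 kPa.
Stress increase at mid-clay by the 2:1 spreading method:
Δσ = qBL/((B+z)(L+z)) = 162×3×7.3/((3+5.25)(7.3+5.25)) = 34.266 kPa
Final effective stress: σ'_f = 54.747 + 34.266 = 89.013 kPa.
σ'_f = 89.013 > σ'_p = 61 kPa, so the stress path crosses the preconsolidation pressure — recompression up to σ'_p, then virgin compression beyond:
S_c = H/(1+e₀)·[C_r·log₁₀(σ'_p/σ'_0) + C_c·log₁₀(σ'_f/σ'_p)]
    = 6.1/1.65 × [0.039×log₁₀(61/54.747) + 0.36×log₁₀(89.013/61)]
    = 3.697 × [0.0018318 + 0.059084] = 0.2252 m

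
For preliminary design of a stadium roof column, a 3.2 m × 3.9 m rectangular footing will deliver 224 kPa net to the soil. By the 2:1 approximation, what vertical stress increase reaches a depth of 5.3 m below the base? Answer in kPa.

By the 2:1 method the load spreads at 1 horizontal : 2 vertical, so at depth z the loaded area has grown by z in each plan dimension:
Δσ = qBL/((B+z)(L+z)) = 224×3.2×3.9/((3.2+5.3)(3.9+5.3)) = 35.748 kPa

Δσ_z ≈ 35.7 kPa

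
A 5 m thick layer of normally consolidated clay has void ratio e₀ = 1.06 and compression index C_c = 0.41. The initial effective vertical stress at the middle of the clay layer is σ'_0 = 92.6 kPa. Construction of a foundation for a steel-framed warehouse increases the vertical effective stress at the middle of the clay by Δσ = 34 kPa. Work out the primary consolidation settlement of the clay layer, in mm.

Final effective stress: σ'_f = σ'_0 + Δσ = 92.6 + 34 = 126.6 kPa.
Normally consolidated clay, so the full stress increment lies on the virgin compression line:
S_c = C_c·H/(1+e₀)·log₁₀(σ'_f/σ'_0) = 0.41×5/(1+1.06)×log₁₀(126.6/92.6)
    = 0.99515 × 0.13582 = 0.1352 m

S_c ≈ 135 mm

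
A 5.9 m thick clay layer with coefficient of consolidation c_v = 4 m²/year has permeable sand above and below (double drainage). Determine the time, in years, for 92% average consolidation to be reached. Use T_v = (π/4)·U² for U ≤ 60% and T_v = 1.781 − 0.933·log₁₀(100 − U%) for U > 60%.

Drainage path length: H_d = H/2 = 2.95 m (double drainage).
U > 60%: T_v = 1.781 − 0.933·log₁₀(100 − 92) = 0.93842.
t = T_v·H_d²/c_v = 0.93842×2.95²/4 = 2.042 years.

t ≈ 2.04 years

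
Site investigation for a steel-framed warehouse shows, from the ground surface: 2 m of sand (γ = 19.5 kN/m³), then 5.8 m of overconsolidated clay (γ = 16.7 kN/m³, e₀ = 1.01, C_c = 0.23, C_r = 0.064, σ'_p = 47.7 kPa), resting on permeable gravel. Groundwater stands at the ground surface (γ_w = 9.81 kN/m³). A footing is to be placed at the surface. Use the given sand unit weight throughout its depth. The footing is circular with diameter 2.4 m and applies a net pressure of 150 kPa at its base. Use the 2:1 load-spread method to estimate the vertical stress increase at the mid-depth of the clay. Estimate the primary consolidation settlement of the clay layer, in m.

S_c ≈ 0.0594 m

Mid-depth of clay below the ground surface: z = 2 + 5.8/2 = 4.9 m.
Total vertical stress at mid-clay: σ_v = 19.5×2 + 16.7×2.9 = 87.43 kPa.
Pore pressure: u = 9.81×(4.9 − 0) = 48.069 kPa.
Initial effective stress: σ'_0 = σ_v − u = 87.43 − 48.069 = 39.361 kPa.
Stress increase at mid-clay by the 2:1 spreading method:
Δσ ≈ qD²/(D+z)² = 150×2.4²/(2.4+4.9)² = 16.213 kPa
Final effective stress: σ'_f = 39.361 + 16.213 = 55.574 kPa.
σ'_f = 55.574 > σ'_p = 47.7 kPa, so the stress path crosses the preconsolidation pressure — recompression up to σ'_p, then virgin compression beyond:
S_c = H/(1+e₀)·[C_r·log₁₀(σ'_p/σ'_0) + C_c·log₁₀(σ'_f/σ'_p)]
    = 5.8/2.01 × [0.064×log₁₀(47.7/39.361) + 0.23×log₁₀(55.574/47.7)]
    = 2.8856 × [0.0053409 + 0.015261] = 0.05945 m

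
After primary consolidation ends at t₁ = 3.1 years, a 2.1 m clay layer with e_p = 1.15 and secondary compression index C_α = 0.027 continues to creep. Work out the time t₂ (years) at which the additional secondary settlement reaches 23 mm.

t₂ ≈ 23.1 years

S_s = C_α·H/(1+e_p)·log₁₀(t₂/t₁) ⇒ log₁₀(t₂/t₁) = S_s·(1+e_p)/(C_α·H).
log₁₀(t₂/t₁) = 0.023 × (1+1.15) / (0.027×2.1) = 0.8721
t₂ = t₁ × 10^0.8721 = 3.1 × 7.45 = 23.09 years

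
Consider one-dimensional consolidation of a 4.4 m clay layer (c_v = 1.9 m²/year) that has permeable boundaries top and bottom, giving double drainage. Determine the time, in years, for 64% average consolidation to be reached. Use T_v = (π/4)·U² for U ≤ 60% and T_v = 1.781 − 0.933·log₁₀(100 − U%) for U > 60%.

Drainage path length: H_d = H/2 = 2.2 m (double drainage).
U > 60%: T_v = 1.781 − 0.933·log₁₀(100 − 64) = 0.32897.
t = T_v·H_d²/c_v = 0.32897×2.2²/1.9 = 0.838 years.

t ≈ 0.838 years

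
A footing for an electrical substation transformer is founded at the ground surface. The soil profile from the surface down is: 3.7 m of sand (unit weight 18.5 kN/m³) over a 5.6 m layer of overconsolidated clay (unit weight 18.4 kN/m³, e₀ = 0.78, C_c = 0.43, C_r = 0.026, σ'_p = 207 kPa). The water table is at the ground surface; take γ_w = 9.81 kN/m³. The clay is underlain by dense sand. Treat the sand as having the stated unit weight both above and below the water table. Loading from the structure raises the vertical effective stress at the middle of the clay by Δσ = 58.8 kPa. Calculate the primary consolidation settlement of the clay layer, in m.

Mid-depth of clay below the ground surface: z = 3.7 + 5.6/2 = 6.5 m.
Total vertical stress at mid-clay: σ_v = 18.5×3.7 + 18.4×2.8 = 119.97 kPa.
Pore pressure: u = 9.81×(6.5 − 0) = 63.765 kPa.
Initial effective stress: σ'_0 = σ_v − u = 119.97 − 63.765 = 56.205 kPa.
Final effective stress: σ'_f = 56.205 + 58.8 = 115 kPa.
σ'_f = 115 ≤ σ'_p = 207 kPa, so the clay remains overconsolidated and only the recompression index applies:
S_c = C_r·H/(1+e₀)·log₁₀(σ'_f/σ'_0) = 0.026×5.6/1.78×log₁₀(115/56.205)
    = 0.081799 × 0.31092 = 0.02543 m

S_c ≈ 0.0254 m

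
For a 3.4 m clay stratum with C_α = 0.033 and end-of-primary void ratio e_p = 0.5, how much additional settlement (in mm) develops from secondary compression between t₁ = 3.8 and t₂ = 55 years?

Secondary compression: S_s = C_α·H/(1+e_p)·log₁₀(t₂/t₁)
S_s = 0.033×3.4/(1+0.5)×log₁₀(55/3.8)
    = 0.0748 × 1.161 = 0.08681 m

S_s ≈ 86.8 mm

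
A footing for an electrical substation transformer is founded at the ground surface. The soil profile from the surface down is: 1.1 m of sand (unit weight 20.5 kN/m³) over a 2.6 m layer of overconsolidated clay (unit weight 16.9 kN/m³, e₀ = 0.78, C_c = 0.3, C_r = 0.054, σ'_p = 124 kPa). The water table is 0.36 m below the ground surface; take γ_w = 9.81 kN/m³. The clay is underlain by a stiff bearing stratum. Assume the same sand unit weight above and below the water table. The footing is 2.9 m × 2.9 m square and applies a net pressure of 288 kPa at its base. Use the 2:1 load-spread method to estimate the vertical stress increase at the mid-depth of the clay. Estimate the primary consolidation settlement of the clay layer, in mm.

Mid-depth of clay below the ground surface: z = 1.1 + 2.6/2 = 2.4 m.
Total vertical stress at mid-clay: σ_v = 20.5×1.1 + 16.9×1.3 = 44.52 kPa.
Pore pressure: u = 9.81×(2.4 − 0.36) = 20.012 kPa.
Initial effective stress: σ'_0 = σ_v − u = 44.52 − 20.012 = 24.508 kPa.
Stress increase at mid-clay by the 2:1 spreading method:
Δσ = qBL/((B+z)(L+z)) = 288×2.9×2.9/((2.9+2.4)(2.9+2.4)) = 86.226 kPa
Final effective stress: σ'_f = 24.508 + 86.226 = 110.73 kPa.
σ'_f = 110.73 ≤ σ'_p = 124 kPa, so the clay remains overconsolidated and only the recompression index applies:
S_c = C_r·H/(1+e₀)·log₁₀(σ'_f/σ'_0) = 0.054×2.6/1.78×log₁₀(110.73/24.508)
    = 0.078878 × 0.65496 = 0.05166 m

S_c ≈ 51.7 mm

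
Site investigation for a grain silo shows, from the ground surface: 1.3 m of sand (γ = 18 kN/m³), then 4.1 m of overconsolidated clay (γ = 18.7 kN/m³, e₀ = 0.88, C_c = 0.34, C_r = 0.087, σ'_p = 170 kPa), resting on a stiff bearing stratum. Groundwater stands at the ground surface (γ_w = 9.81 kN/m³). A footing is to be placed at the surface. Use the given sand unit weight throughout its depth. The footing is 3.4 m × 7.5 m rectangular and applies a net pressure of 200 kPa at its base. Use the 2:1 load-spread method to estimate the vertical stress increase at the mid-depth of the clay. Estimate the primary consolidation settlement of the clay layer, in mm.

Mid-depth of clay below the ground surface: z = 1.3 + 4.1/2 = 3.35 m.
Total vertical stress at mid-clay: σ_v = 18×1.3 + 18.7×2.05 = 61.735 kPa.
Pore pressure: u = 9.81×(3.35 − 0) = 32.864 kPa.
Initial effective stress: σ'_0 = σ_v − u = 61.735 − 32.864 = 28.871 kPa.
Stress increase at mid-clay by the 2:1 spreading method:
Δσ = qBL/((B+z)(L+z)) = 200×3.4×7.5/((3.4+3.35)(7.5+3.35)) = 69.636 kPa
Final effective stress: σ'_f = 28.871 + 69.636 = 98.507 kPa.
σ'_f = 98.507 ≤ σ'_p = 170 kPa, so the clay remains overconsolidated and only the recompression index applies:
S_c = C_r·H/(1+e₀)·log₁₀(σ'_f/σ'_0) = 0.087×4.1/1.88×log₁₀(98.507/28.871)
    = 0.18974 × 0.53301 = 0.1011 m

S_c ≈ 101 mm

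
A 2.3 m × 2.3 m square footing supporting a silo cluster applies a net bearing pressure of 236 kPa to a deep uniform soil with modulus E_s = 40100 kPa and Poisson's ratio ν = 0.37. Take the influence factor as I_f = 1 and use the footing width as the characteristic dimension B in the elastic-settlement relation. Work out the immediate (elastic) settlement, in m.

S_e ≈ 0.0117 m

Immediate (elastic) settlement: S_e = q·B·(1−ν²)/E_s · I_f.
S_e = 236 × 2.3 × (1 − 0.37²) / 40100 × 1
    = 236 × 2.3 × 0.8631 / 40100 × 1
    = 0.01168 m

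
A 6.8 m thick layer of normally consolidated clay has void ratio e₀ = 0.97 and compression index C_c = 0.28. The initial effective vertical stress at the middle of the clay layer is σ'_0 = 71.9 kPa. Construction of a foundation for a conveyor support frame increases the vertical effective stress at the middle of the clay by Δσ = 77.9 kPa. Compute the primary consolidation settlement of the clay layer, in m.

Final effective stress: σ'_f = σ'_0 + Δσ = 71.9 + 77.9 = 149.8 kPa.
Normally consolidated clay, so the full stress increment lies on the virgin compression line:
S_c = C_c·H/(1+e₀)·log₁₀(σ'_f/σ'_0) = 0.28×6.8/(1+0.97)×log₁₀(149.8/71.9)
    = 0.9665 × 0.31878 = 0.3081 m

S_c ≈ 0.308 m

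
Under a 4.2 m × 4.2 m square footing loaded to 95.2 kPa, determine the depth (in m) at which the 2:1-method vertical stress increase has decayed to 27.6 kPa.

z ≈ 3.6 m

2:1 spreading — at depth z the loaded area has grown by z in each plan dimension:
qB²/(B+z)² = Δσ_z ⇒ z = B(√(q/Δσ_z) − 1) = 4.2×(√(95.2/27.6) − 1) = 3.6 m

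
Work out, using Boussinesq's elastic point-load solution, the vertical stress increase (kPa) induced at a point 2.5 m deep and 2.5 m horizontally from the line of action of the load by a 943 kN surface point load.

Δσ_z ≈ 12.7 kPa

Boussinesq vertical stress below a point load on an elastic half-space:
Δσ_z = 3P/(2πz²) · [1 + (r/z)²]^(−5/2)
r/z = 2.5/2.5 = 1; [1+(r/z)²]^(−5/2) = 0.17678.
Δσ_z = 3×943/(2π×2.5²) × 0.17678 = 72.04 × 0.17678 = 12.74 kPa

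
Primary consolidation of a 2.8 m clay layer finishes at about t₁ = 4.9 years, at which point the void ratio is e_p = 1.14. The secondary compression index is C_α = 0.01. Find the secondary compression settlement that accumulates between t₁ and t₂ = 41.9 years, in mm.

Secondary compression: S_s = C_α·H/(1+e_p)·log₁₀(t₂/t₁)
S_s = 0.01×2.8/(1+1.14)×log₁₀(41.9/4.9)
    = 0.01308 × 0.932 = 0.01219 m

S_s ≈ 12.2 mm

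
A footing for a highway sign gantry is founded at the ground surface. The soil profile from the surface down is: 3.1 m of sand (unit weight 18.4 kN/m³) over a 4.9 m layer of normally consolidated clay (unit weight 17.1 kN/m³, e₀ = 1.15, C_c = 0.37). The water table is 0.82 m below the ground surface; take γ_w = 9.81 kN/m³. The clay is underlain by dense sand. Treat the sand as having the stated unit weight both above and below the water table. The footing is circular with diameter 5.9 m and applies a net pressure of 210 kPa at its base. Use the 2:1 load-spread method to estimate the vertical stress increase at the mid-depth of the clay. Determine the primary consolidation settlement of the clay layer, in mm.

S_c ≈ 265 mm

Mid-depth of clay below the ground surface: z = 3.1 + 4.9/2 = 5.55 m.
Total vertical stress at mid-clay: σ_v = 18.4×3.1 + 17.1×2.45 = 98.935 kPa.
Pore pressure: u = 9.81×(5.55 − 0.82) = 46.401 kPa.
Initial effective stress: σ'_0 = σ_v − u = 98.935 − 46.401 = 52.534 kPa.
Stress increase at mid-clay by the 2:1 spreading method:
Δσ ≈ qD²/(D+z)² = 210×5.9²/(5.9+5.55)² = 55.759 kPa
Final effective stress: σ'_f = σ'_0 + Δσ = 52.534 + 55.759 = 108.29 kPa.
Normally consolidated clay, so the full stress increment lies on the virgin compression line:
S_c = C_c·H/(1+e₀)·log₁₀(σ'_f/σ'_0) = 0.37×4.9/(1+1.15)×log₁₀(108.29/52.534)
    = 0.84326 × 0.31415 = 0.2649 m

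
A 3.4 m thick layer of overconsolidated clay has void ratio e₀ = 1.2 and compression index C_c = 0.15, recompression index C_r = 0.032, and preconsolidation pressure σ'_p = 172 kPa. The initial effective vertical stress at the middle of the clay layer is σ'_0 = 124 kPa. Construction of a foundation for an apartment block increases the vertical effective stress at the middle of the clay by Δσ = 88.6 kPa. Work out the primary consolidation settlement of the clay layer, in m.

S_c ≈ 0.0284 m

Final effective stress: σ'_f = 124 + 88.6 = 212.6 kPa.
σ'_f = 212.6 > σ'_p = 172 kPa, so the stress path crosses the preconsolidation pressure — recompression up to σ'_p, then virgin compression beyond:
S_c = H/(1+e₀)·[C_r·log₁₀(σ'_p/σ'_0) + C_c·log₁₀(σ'_f/σ'_p)]
    = 3.4/2.2 × [0.032×log₁₀(172/124) + 0.15×log₁₀(212.6/172)]
    = 1.5455 × [0.0045474 + 0.013805] = 0.02836 m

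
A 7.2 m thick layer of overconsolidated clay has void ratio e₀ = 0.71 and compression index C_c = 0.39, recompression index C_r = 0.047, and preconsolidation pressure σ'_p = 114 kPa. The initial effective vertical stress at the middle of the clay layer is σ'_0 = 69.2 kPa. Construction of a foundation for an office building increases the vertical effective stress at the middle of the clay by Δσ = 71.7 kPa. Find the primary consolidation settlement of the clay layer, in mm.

Final effective stress: σ'_f = 69.2 + 71.7 = 140.9 kPa.
σ'_f = 140.9 > σ'_p = 114 kPa, so the stress path crosses the preconsolidation pressure — recompression up to σ'_p, then virgin compression beyond:
S_c = H/(1+e₀)·[C_r·log₁₀(σ'_p/σ'_0) + C_c·log₁₀(σ'_f/σ'_p)]
    = 7.2/1.71 × [0.047×log₁₀(114/69.2) + 0.39×log₁₀(140.9/114)]
    = 4.2105 × [0.01019 + 0.035882] = 0.194 m

S_c ≈ 194 mm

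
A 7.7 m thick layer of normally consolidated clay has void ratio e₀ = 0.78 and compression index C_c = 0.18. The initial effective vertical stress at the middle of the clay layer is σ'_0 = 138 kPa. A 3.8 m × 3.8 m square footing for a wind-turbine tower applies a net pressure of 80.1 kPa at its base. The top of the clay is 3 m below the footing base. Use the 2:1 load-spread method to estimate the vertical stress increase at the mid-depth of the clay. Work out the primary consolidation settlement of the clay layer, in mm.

Mid-depth of clay below the footing base: z = 3 + 7.7/2 = 6.85 m.
Stress increase at mid-clay by the 2:1 spreading method:
Δσ = qBL/((B+z)(L+z)) = 80.1×3.8×3.8/((3.8+6.85)(3.8+6.85)) = 10.198 kPa
Final effective stress: σ'_f = σ'_0 + Δσ = 138 + 10.198 = 148.2 kPa.
Normally consolidated clay, so the full stress increment lies on the virgin compression line:
S_c = C_c·H/(1+e₀)·log₁₀(σ'_f/σ'_0) = 0.18×7.7/(1+0.78)×log₁₀(148.2/138)
    = 0.77865 × 0.030969 = 0.02411 m

S_c ≈ 24.1 mm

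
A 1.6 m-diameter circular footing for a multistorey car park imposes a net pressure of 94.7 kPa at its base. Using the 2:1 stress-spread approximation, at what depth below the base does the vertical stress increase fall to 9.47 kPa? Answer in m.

z ≈ 3.46 m

2:1 spreading — at depth z the loaded area has grown by z in each plan dimension:
qD²/(D+z)² = Δσ_z ⇒ z = D(√(q/Δσ_z) − 1) = 1.6×(√(94.7/9.47) − 1) = 3.46 m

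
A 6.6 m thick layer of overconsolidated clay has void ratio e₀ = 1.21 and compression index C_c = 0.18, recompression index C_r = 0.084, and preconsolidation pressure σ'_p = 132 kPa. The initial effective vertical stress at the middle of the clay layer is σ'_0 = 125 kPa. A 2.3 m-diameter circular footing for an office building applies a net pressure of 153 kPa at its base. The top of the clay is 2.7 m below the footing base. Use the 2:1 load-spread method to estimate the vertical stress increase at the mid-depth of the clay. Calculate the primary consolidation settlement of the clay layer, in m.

S_c ≈ 0.0142 m

Mid-depth of clay below the footing base: z = 2.7 + 6.6/2 = 6 m.
Stress increase at mid-clay by the 2:1 spreading method:
Δσ ≈ qD²/(D+z)² = 153×2.3²/(2.3+6)² = 11.749 kPa
Final effective stress: σ'_f = 125 + 11.749 = 136.75 kPa.
σ'_f = 136.75 > σ'_p = 132 kPa, so the stress path crosses the preconsolidation pressure — recompression up to σ'_p, then virgin compression beyond:
S_c = H/(1+e₀)·[C_r·log₁₀(σ'_p/σ'_0) + C_c·log₁₀(σ'_f/σ'_p)]
    = 6.6/2.21 × [0.084×log₁₀(132/125) + 0.18×log₁₀(136.75/132)]
    = 2.9864 × [0.0019878 + 0.0027636] = 0.01419 m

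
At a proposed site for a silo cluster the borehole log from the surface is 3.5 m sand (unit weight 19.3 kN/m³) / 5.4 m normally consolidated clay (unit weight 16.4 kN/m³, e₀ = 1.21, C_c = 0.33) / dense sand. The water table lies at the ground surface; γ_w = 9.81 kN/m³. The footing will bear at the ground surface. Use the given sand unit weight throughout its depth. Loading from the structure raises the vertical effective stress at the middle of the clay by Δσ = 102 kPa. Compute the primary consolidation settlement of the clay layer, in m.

Mid-depth of clay below the ground surface: z = 3.5 + 5.4/2 = 6.2 m.
Total vertical stress at mid-clay: σ_v = 19.3×3.5 + 16.4×2.7 = 111.83 kPa.
Pore pressure: u = 9.81×(6.2 − 0) = 60.822 kPa.
Initial effective stress: σ'_0 = σ_v − u = 111.83 − 60.822 = 51.008 kPa.
Final effective stress: σ'_f = σ'_0 + Δσ = 51.008 + 102 = 153.01 kPa.
Normally consolidated clay, so the full stress increment lies on the virgin compression line:
S_c = C_c·H/(1+e₀)·log₁₀(σ'_f/σ'_0) = 0.33×5.4/(1+1.21)×log₁₀(153.01/51.008)
    = 0.80633 × 0.47708 = 0.3847 m

S_c ≈ 0.385 m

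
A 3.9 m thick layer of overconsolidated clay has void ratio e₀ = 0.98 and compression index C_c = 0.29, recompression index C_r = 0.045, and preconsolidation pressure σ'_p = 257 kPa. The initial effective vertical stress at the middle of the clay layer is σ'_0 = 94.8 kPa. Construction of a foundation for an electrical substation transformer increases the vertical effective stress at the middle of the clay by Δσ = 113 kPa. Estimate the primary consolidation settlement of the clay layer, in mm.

S_c ≈ 30.2 mm

Final effective stress: σ'_f = 94.8 + 113 = 207.8 kPa.
σ'_f = 207.8 ≤ σ'_p = 257 kPa, so the clay remains overconsolidated and only the recompression index applies:
S_c = C_r·H/(1+e₀)·log₁₀(σ'_f/σ'_0) = 0.045×3.9/1.98×log₁₀(207.8/94.8)
    = 0.088636 × 0.34084 = 0.03021 m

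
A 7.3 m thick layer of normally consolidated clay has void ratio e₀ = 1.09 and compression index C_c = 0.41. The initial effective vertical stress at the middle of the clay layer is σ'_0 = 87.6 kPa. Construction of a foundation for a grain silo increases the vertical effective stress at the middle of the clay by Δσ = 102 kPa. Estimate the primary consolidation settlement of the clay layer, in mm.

S_c ≈ 480 mm

Final effective stress: σ'_f = σ'_0 + Δσ = 87.6 + 102 = 189.6 kPa.
Normally consolidated clay, so the full stress increment lies on the virgin compression line:
S_c = C_c·H/(1+e₀)·log₁₀(σ'_f/σ'_0) = 0.41×7.3/(1+1.09)×log₁₀(189.6/87.6)
    = 1.4321 × 0.33533 = 0.4802 m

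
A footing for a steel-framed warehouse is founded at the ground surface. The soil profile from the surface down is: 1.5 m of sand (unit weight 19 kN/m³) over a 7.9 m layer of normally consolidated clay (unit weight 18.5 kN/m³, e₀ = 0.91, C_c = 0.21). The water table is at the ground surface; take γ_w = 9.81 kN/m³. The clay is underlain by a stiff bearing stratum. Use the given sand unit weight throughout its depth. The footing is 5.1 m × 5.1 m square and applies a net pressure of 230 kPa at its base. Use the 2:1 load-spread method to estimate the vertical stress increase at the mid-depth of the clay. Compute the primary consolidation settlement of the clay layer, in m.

Mid-depth of clay below the ground surface: z = 1.5 + 7.9/2 = 5.45 m.
Total vertical stress at mid-clay: σ_v = 19×1.5 + 18.5×3.95 = 101.58 kPa.
Pore pressure: u = 9.81×(5.45 − 0) = 53.465 kPa.
Initial effective stress: σ'_0 = σ_v − u = 101.58 − 53.465 = 48.115 kPa.
Stress increase at mid-clay by the 2:1 spreading method:
Δσ = qBL/((B+z)(L+z)) = 230×5.1×5.1/((5.1+5.45)(5.1+5.45)) = 53.748 kPa
Final effective stress: σ'_f = σ'_0 + Δσ = 48.115 + 53.748 = 101.86 kPa.
Normally consolidated clay, so the full stress increment lies on the virgin compression line:
S_c = C_c·H/(1+e₀)·log₁₀(σ'_f/σ'_0) = 0.21×7.9/(1+0.91)×log₁₀(101.86/48.115)
    = 0.86859 × 0.32572 = 0.2829 m

S_c ≈ 0.283 m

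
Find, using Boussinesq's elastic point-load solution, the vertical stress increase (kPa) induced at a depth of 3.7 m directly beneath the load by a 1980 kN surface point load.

Δσ_z ≈ 69.1 kPa

Boussinesq vertical stress below a point load on an elastic half-space:
Δσ_z = 3P/(2πz²) · [1 + (r/z)²]^(−5/2)
r/z = 0/3.7 = 0; [1+(r/z)²]^(−5/2) = 1.
Δσ_z = 3×1980/(2π×3.7²) × 1 = 69.056 × 1 = 69.06 kPa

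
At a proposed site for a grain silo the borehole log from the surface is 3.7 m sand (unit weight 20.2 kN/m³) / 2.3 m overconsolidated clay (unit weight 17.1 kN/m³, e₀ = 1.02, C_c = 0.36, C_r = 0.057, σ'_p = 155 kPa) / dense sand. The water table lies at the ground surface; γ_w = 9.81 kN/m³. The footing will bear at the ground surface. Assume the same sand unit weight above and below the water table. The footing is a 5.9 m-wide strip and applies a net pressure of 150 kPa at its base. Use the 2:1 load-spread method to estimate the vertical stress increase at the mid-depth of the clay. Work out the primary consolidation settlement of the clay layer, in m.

Mid-depth of clay below the ground surface: z = 3.7 + 2.3/2 = 4.85 m.
Total vertical stress at mid-clay: σ_v = 20.2×3.7 + 17.1×1.15 = 94.405 kPa.
Pore pressure: u = 9.81×(4.85 − 0) = 47.578 kPa.
Initial effective stress: σ'_0 = σ_v − u = 94.405 − 47.578 = 46.827 kPa.
Stress increase at mid-clay by the 2:1 spreading method:
Δσ = qB/(B+z) = 150×5.9/(5.9+4.85) = 82.326 kPa
Final effective stress: σ'_f = 46.827 + 82.326 = 129.15 kPa.
σ'_f = 129.15 ≤ σ'_p = 155 kPa, so the clay remains overconsolidated and only the recompression index applies:
S_c = C_r·H/(1+e₀)·log₁₀(σ'_f/σ'_0) = 0.057×2.3/2.02×log₁₀(129.15/46.827)
    = 0.0649 × 0.4406 = 0.0286 m

S_c ≈ 0.0286 m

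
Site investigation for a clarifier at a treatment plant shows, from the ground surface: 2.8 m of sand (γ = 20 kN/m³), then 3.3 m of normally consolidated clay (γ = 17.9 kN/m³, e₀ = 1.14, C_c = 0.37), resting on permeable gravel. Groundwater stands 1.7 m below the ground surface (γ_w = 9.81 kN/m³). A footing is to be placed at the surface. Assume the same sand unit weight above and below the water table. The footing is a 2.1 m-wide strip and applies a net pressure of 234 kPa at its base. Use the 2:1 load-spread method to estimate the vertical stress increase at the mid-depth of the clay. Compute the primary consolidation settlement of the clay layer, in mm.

S_c ≈ 204 mm

Mid-depth of clay below the ground surface: z = 2.8 + 3.3/2 = 4.45 m.
Total vertical stress at mid-clay: σ_v = 20×2.8 + 17.9×1.65 = 85.535 kPa.
Pore pressure: u = 9.81×(4.45 − 1.7) = 26.978 kPa.
Initial effective stress: σ'_0 = σ_v − u = 85.535 − 26.978 = 58.557 kPa.
Stress increase at mid-clay by the 2:1 spreading method:
Δσ = qB/(B+z) = 234×2.1/(2.1+4.45) = 75.023 kPa
Final effective stress: σ'_f = σ'_0 + Δσ = 58.557 + 75.023 = 133.58 kPa.
Normally consolidated clay, so the full stress increment lies on the virgin compression line:
S_c = C_c·H/(1+e₀)·log₁₀(σ'_f/σ'_0) = 0.37×3.3/(1+1.14)×log₁₀(133.58/58.557)
    = 0.57056 × 0.35816 = 0.2044 m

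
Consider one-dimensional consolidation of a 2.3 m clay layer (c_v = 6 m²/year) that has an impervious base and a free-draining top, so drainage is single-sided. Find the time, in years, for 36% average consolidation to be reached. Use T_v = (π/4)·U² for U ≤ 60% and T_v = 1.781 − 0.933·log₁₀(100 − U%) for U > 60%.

Drainage path length: H_d = H = 2.3 m (single drainage).
U ≤ 60%: T_v = (π/4)·U² = (π/4)×0.36² = 0.10179.
t = T_v·H_d²/c_v = 0.10179×2.3²/6 = 0.08974 years.

t ≈ 0.0897 years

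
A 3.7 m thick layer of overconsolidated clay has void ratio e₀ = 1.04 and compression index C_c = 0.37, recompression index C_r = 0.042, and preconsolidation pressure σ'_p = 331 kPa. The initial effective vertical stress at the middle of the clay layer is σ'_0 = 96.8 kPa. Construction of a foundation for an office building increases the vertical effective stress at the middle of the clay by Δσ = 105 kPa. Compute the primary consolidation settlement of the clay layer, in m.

S_c ≈ 0.0243 m

Final effective stress: σ'_f = 96.8 + 105 = 201.8 kPa.
σ'_f = 201.8 ≤ σ'_p = 331 kPa, so the clay remains overconsolidated and only the recompression index applies:
S_c = C_r·H/(1+e₀)·log₁₀(σ'_f/σ'_0) = 0.042×3.7/2.04×log₁₀(201.8/96.8)
    = 0.076175 × 0.31905 = 0.0243 m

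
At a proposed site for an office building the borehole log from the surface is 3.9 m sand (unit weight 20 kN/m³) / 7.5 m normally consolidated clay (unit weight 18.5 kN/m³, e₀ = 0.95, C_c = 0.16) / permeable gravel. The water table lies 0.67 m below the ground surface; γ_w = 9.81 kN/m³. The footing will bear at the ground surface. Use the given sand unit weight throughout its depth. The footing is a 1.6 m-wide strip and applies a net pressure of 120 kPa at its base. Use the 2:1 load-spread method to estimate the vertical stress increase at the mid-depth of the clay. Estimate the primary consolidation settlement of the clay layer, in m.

S_c ≈ 0.0624 m

Mid-depth of clay below the ground surface: z = 3.9 + 7.5/2 = 7.65 m.
Total vertical stress at mid-clay: σ_v = 20×3.9 + 18.5×3.75 = 147.38 kPa.
Pore pressure: u = 9.81×(7.65 − 0.67) = 68.474 kPa.
Initial effective stress: σ'_0 = σ_v − u = 147.38 − 68.474 = 78.906 kPa.
Stress increase at mid-clay by the 2:1 spreading method:
Δσ = qB/(B+z) = 120×1.6/(1.6+7.65) = 20.757 kPa
Final effective stress: σ'_f = σ'_0 + Δσ = 78.906 + 20.757 = 99.663 kPa.
Normally consolidated clay, so the full stress increment lies on the virgin compression line:
S_c = C_c·H/(1+e₀)·log₁₀(σ'_f/σ'_0) = 0.16×7.5/(1+0.95)×log₁₀(99.663/78.906)
    = 0.61538 × 0.10142 = 0.06241 m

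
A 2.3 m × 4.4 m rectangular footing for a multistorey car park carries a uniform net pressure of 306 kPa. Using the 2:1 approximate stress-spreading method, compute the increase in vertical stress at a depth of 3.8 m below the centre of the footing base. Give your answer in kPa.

By the 2:1 method the load spreads at 1 horizontal : 2 vertical, so at depth z the loaded area has grown by z in each plan dimension:
Δσ = qBL/((B+z)(L+z)) = 306×2.3×4.4/((2.3+3.8)(4.4+3.8)) = 61.91 kPa

Δσ_z ≈ 61.9 kPa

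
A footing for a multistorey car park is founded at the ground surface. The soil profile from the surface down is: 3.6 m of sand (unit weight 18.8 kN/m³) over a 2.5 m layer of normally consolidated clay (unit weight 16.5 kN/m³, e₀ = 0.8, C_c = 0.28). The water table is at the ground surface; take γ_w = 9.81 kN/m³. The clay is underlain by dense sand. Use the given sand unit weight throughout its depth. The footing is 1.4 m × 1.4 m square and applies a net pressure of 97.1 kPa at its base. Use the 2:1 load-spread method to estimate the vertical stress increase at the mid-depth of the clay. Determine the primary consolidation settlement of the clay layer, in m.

Mid-depth of clay below the ground surface: z = 3.6 + 2.5/2 = 4.85 m.
Total vertical stress at mid-clay: σ_v = 18.8×3.6 + 16.5×1.25 = 88.305 kPa.
Pore pressure: u = 9.81×(4.85 − 0) = 47.578 kPa.
Initial effective stress: σ'_0 = σ_v − u = 88.305 − 47.578 = 40.727 kPa.
Stress increase at mid-clay by the 2:1 spreading method:
Δσ = qBL/((B+z)(L+z)) = 97.1×1.4×1.4/((1.4+4.85)(1.4+4.85)) = 4.8721 kPa
Final effective stress: σ'_f = σ'_0 + Δσ = 40.727 + 4.8721 = 45.599 kPa.
Normally consolidated clay, so the full stress increment lies on the virgin compression line:
S_c = C_c·H/(1+e₀)·log₁₀(σ'_f/σ'_0) = 0.28×2.5/(1+0.8)×log₁₀(45.599/40.727)
    = 0.38889 × 0.049073 = 0.01908 m

S_c ≈ 0.0191 m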